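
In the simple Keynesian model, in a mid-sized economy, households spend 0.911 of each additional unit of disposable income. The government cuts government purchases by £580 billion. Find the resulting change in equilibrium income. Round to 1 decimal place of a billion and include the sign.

Expenditure multiplier = 1/(1 − MPC) = 1/(1 − 0.911) = 1/0.089 ≈ 11.236.
ΔY = k × ΔG = (−£580 billion) / 0.089 ≈ −£6,516.9 billion.

−£6,516.9 billion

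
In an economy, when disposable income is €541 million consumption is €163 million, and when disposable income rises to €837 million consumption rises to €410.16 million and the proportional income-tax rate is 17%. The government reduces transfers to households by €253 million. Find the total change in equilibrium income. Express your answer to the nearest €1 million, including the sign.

−€688 million

MPC = ΔC/ΔYd = (410.16 − 163)/(837 − 541) = 247.16/296 = 0.835.
The transfer change shifts disposable income by −€253 million, so first-round consumption changes by c·ΔTR = 0.835 × (−€253 million) = −€211.255 million.
Expenditure multiplier = 1/(1 − c(1−t)) = 1/(1 − 0.835×0.83) = 1/0.30695 ≈ 3.258.
The transfer multiplier is c × k ≈ 2.72, so ΔY = k × (c·ΔTR) = (−€211.255 million) / 0.30695 ≈ −€688 million.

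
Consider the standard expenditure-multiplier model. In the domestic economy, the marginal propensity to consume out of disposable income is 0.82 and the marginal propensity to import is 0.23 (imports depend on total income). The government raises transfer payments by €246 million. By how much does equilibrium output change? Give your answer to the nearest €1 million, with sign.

The transfer change shifts disposable income by +€246 million, so first-round consumption changes by c·ΔTR = 0.82 × (+€246 million) = +€201.72 million.
Expenditure multiplier = 1/(1 − c + m) = 1/(1 − 0.82 + 0.23) = 1/0.41 ≈ 2.439.
The transfer multiplier is c × k = 2, so ΔY = k × (c·ΔTR) = (+€201.72 million) / 0.41 = +€492 million.

+€492 million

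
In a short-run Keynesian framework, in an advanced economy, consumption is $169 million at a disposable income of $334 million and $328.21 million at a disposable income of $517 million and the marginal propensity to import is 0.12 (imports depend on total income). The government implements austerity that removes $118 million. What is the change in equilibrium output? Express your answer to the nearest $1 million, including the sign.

MPC = ΔC/ΔYd = (328.21 − 169)/(517 − 334) = 159.21/183 = 0.87.
Expenditure multiplier = 1/(1 − c + m) = 1/(1 − 0.87 + 0.12) = 1/0.25 = 4.
ΔY = k × ΔG = (−$118 million) / 0.25 = −$472 million.

−$472 million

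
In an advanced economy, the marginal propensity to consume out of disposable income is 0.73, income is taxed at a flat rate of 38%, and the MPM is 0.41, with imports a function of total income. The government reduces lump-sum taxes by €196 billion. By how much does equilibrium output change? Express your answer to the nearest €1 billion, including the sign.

+€149 billion

A lump-sum tax change of −€196 billion shifts disposable income by +€196 billion; first-round consumption changes by −c × ΔT = −0.73 × (−€196 billion) = +€143.08 billion.
Expenditure multiplier = 1/(1 − c(1−t) + m) = 1/(1 − 0.73×0.62 + 0.41) = 1/0.9574 ≈ 1.044.
The tax multiplier is −c × k ≈ −0.762, so ΔY = k × (−c·ΔT) = (+€143.08 billion) / 0.9574 ≈ +€149 billion.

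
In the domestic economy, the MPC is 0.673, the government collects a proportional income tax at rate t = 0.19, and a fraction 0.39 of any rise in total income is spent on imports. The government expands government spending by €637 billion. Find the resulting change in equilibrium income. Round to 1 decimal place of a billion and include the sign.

+€754.0 billion

Expenditure multiplier = 1/(1 − c(1−t) + m) = 1/(1 − 0.673×0.81 + 0.39) = 1/0.84487 ≈ 1.184.
ΔY = k × ΔG = (+€637 billion) / 0.84487 ≈ +€754 billion.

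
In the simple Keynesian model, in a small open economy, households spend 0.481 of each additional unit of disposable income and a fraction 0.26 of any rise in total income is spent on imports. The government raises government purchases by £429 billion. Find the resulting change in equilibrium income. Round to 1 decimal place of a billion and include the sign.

Expenditure multiplier = 1/(1 − c + m) = 1/(1 − 0.481 + 0.26) = 1/0.779 ≈ 1.284.
ΔY = k × ΔG = (+£429 billion) / 0.779 ≈ +£550.7 billion.

+£550.7 billion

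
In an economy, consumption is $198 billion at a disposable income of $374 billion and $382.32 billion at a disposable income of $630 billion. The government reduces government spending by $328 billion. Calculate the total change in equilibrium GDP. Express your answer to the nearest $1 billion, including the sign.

−$1,171 billion

MPC = ΔC/ΔYd = (382.32 − 198)/(630 − 374) = 184.32/256 = 0.72.
Spending multiplier = 1/(1 − MPC) = 1/(1 − 0.72) = 1/0.28 ≈ 3.571.
ΔY = k × ΔG = (−$328 billion) / 0.28 ≈ −$1,171 billion.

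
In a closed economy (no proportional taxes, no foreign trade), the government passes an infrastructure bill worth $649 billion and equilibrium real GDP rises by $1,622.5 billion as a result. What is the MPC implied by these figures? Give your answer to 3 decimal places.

0.600

Implied spending multiplier k = ΔY/ΔG = 1,622.5/649 = 2.5.
Since k = 1/(1 − MPC), MPC = 1 − 1/k = 1 − ΔG/ΔY = 1 − 649/1,622.5 = 0.600.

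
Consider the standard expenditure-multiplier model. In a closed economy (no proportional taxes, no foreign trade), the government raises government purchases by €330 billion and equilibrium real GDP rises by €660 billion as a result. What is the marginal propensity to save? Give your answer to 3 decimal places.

Implied spending multiplier k = ΔY/ΔG = 660/330 = 2.
Since k = 1/(1 − MPC), MPC = 1 − 1/k = 1 − ΔG/ΔY = 1 − 330/660 = 0.500.
MPS = 1 − MPC = 0.500.

0.500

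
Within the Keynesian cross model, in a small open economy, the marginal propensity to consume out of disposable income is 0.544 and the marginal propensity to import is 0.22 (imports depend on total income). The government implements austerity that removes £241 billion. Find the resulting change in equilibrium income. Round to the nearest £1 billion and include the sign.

−£357 billion

Government-spending multiplier = 1/(1 − c + m) = 1/(1 − 0.544 + 0.22) = 1/0.676 ≈ 1.479.
ΔY = k × ΔG = (−£241 billion) / 0.676 ≈ −£357 billion.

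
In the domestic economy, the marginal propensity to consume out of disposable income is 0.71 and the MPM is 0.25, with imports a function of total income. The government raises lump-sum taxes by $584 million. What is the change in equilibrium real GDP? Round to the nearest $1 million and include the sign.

A lump-sum tax change of +$584 million shifts disposable income by −$584 million; first-round consumption changes by −c × ΔT = −0.71 × (+$584 million) = −$414.64 million.
Expenditure multiplier = 1/(1 − c + m) = 1/(1 − 0.71 + 0.25) = 1/0.54 ≈ 1.852.
The tax multiplier is −c × k ≈ −1.315, so ΔY = k × (−c·ΔT) = (−$414.64 million) / 0.54 ≈ −$768 million.

−$768 million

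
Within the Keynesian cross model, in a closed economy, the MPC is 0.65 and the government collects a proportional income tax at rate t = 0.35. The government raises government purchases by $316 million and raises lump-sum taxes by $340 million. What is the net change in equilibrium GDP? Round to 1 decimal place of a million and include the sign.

Expenditure multiplier = 1/(1 − c(1−t)) = 1/(1 − 0.65×0.65) = 1/0.5775 ≈ 1.732.
ΔG contributes k·ΔG = (+$316 million) / 0.5775 ≈ +$547.2 million.
ΔT of +$340 million changes first-round spending by −c·ΔT = −$221 million, contributing k·(−c·ΔT) = (−$221 million) / 0.5775 ≈ −$382.7 million.
Net ΔY = k(ΔG − c·ΔT) = (+$95 million) / 0.5775 ≈ +$164.5 million.

+$164.5 million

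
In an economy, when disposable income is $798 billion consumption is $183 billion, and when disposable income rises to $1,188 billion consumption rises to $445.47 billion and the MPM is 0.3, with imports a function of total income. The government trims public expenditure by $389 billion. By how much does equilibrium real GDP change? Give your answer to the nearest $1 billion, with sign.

MPC = ΔC/ΔYd = (445.47 − 183)/(1,188 − 798) = 262.47/390 = 0.673.
Government-spending multiplier = 1/(1 − c + m) = 1/(1 − 0.673 + 0.3) = 1/0.627 ≈ 1.595.
ΔY = k × ΔG = (−$389 billion) / 0.627 ≈ −$620 billion.

−$620 billion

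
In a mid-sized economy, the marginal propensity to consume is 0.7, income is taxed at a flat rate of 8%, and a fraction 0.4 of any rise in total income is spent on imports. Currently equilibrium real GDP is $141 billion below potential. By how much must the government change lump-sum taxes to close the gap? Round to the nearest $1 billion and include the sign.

−$152 billion

Spending multiplier = 1/(1 − c(1−t) + m) = 1/(1 − 0.7×0.92 + 0.4) = 1/0.756 ≈ 1.323.
Tax multiplier = −c·k = −0.7/0.756 ≈ −0.926. Need ΔY = +$141 billion, so ΔT = ΔY/(−c·k) = −(+$141 billion) × 0.756 / 0.7 ≈ −$152 billion.
The government should cut lump-sum taxes by $152 billion.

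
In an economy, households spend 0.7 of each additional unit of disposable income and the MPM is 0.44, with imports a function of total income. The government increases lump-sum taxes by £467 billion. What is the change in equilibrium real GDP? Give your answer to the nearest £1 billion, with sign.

A lump-sum tax change of +£467 billion shifts disposable income by −£467 billion; first-round consumption changes by −c × ΔT = −0.7 × (+£467 billion) = −£326.9 billion.
Expenditure multiplier = 1/(1 − c + m) = 1/(1 − 0.7 + 0.44) = 1/0.74 ≈ 1.351.
The tax multiplier is −c × k ≈ −0.946, so ΔY = k × (−c·ΔT) = (−£326.9 billion) / 0.74 ≈ −£442 billion.

−£442 billion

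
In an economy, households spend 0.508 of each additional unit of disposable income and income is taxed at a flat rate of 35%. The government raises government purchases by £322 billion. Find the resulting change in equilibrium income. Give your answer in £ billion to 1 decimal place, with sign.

+£480.7 billion

Government-spending multiplier = 1/(1 − c(1−t)) = 1/(1 − 0.508×0.65) = 1/0.6698 ≈ 1.493.
ΔY = k × ΔG = (+£322 billion) / 0.6698 ≈ +£480.7 billion.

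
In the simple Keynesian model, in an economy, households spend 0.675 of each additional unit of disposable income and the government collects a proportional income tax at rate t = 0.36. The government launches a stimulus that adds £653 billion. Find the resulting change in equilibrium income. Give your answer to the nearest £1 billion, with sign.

+£1,150 billion

Spending multiplier = 1/(1 − c(1−t)) = 1/(1 − 0.675×0.64) = 1/0.568 ≈ 1.761.
ΔY = k × ΔG = (+£653 billion) / 0.568 ≈ +£1,150 billion.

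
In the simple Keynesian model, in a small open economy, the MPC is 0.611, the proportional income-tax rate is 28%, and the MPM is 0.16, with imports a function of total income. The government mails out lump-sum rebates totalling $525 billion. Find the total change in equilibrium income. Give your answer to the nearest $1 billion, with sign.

+$445 billion

A lump-sum tax change of −$525 billion shifts disposable income by +$525 billion; first-round consumption changes by −c × ΔT = −0.611 × (−$525 billion) = +$320.775 billion.
Expenditure multiplier = 1/(1 − c(1−t) + m) = 1/(1 − 0.611×0.72 + 0.16) = 1/0.72008 ≈ 1.389.
The tax multiplier is −c × k ≈ −0.849, so ΔY = k × (−c·ΔT) = (+$320.775 billion) / 0.72008 ≈ +$445 billion.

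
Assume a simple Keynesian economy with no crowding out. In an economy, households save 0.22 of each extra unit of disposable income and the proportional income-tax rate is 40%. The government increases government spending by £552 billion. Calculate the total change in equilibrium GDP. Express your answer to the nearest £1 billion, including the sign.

+£1,038 billion

MPC = 1 − MPS = 1 − 0.22 = 0.78.
Government-spending multiplier = 1/(1 − c(1−t)) = 1/(1 − 0.78×0.6) = 1/0.532 ≈ 1.88.
ΔY = k × ΔG = (+£552 billion) / 0.532 ≈ +£1,038 billion.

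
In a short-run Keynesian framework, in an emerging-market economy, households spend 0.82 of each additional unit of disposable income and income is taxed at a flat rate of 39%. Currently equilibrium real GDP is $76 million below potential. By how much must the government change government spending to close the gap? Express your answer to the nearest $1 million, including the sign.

+$38 million

Spending multiplier = 1/(1 − c(1−t)) = 1/(1 − 0.82×0.61) = 1/0.4998 ≈ 2.001.
Need ΔY = +$76 million, so ΔG = ΔY/k = (+$76 million) × 0.4998 ≈ +$38 million.
The government should increase government spending by $38 million.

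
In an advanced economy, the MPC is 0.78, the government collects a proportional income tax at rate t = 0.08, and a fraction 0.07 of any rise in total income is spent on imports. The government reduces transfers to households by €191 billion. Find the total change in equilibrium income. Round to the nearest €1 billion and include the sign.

The transfer change shifts disposable income by −€191 billion, so first-round consumption changes by c·ΔTR = 0.78 × (−€191 billion) = −€148.98 billion.
Expenditure multiplier = 1/(1 − c(1−t) + m) = 1/(1 − 0.78×0.92 + 0.07) = 1/0.3524 ≈ 2.838.
The transfer multiplier is c × k ≈ 2.213, so ΔY = k × (c·ΔTR) = (−€148.98 billion) / 0.3524 ≈ −€423 billion.

−€423 billion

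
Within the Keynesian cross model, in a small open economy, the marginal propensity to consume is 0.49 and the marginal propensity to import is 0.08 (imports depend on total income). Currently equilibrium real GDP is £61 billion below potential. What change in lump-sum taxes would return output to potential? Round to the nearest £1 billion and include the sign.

−£73 billion

Spending multiplier = 1/(1 − c + m) = 1/(1 − 0.49 + 0.08) = 1/0.59 ≈ 1.695.
Tax multiplier = −c·k = −0.49/0.59 ≈ −0.831. Need ΔY = +£61 billion, so ΔT = ΔY/(−c·k) = −(+£61 billion) × 0.59 / 0.49 ≈ −£73 billion.
The government should cut lump-sum taxes by £73 billion.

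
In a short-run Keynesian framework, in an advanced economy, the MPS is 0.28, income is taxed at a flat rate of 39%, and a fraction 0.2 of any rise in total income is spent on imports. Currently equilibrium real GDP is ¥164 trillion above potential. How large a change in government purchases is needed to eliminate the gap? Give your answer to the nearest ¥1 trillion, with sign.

MPC = 1 − MPS = 1 − 0.28 = 0.72.
Spending multiplier = 1/(1 − c(1−t) + m) = 1/(1 − 0.72×0.61 + 0.2) = 1/0.7608 ≈ 1.314.
Need ΔY = −¥164 trillion, so ΔG = ΔY/k = (−¥164 trillion) × 0.7608 ≈ −¥125 trillion.
The government should cut government purchases by ¥125 trillion.

−¥125 trillion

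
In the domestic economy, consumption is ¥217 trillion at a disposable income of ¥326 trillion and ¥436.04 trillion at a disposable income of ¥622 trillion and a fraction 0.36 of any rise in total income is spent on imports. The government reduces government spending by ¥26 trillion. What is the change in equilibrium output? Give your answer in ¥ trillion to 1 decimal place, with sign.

MPC = ΔC/ΔYd = (436.04 − 217)/(622 − 326) = 219.04/296 = 0.74.
Government-spending multiplier = 1/(1 − c + m) = 1/(1 − 0.74 + 0.36) = 1/0.62 ≈ 1.613.
ΔY = k × ΔG = (−¥26 trillion) / 0.62 ≈ −¥41.9 trillion.

−¥41.9 trillion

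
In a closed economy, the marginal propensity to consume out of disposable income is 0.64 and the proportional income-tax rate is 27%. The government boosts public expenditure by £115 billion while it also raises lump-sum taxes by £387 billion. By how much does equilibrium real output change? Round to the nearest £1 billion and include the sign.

Expenditure multiplier = 1/(1 − c(1−t)) = 1/(1 − 0.64×0.73) = 1/0.5328 ≈ 1.877.
ΔG contributes k·ΔG = (+£115 billion) / 0.5328 ≈ +£215.8 billion.
ΔT of +£387 billion changes first-round spending by −c·ΔT = −£247.68 billion, contributing k·(−c·ΔT) = (−£247.68 billion) / 0.5328 ≈ −£464.9 billion.
Net ΔY = k(ΔG − c·ΔT) = (−£132.68 billion) / 0.5328 ≈ −£249 billion.

−£249 billion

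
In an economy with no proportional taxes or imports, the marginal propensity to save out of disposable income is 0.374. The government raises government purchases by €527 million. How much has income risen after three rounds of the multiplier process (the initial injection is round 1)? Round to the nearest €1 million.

MPC = 1 − MPS = 1 − 0.374 = 0.626.
Round 1 adds ΔG = €527 million; each later round is MPC = 0.626 times the previous.
After 3 rounds: 527 + 329.902 + 206.518652 = ΔG·(1 − c^3)/(1 − c) = 527 × (1 − 0.245314376)/0.374 ≈ €1,063 million.

€1,063 million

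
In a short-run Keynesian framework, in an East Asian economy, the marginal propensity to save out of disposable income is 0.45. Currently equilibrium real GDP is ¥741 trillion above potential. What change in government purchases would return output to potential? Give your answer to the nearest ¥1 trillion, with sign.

−¥333 trillion

MPC = 1 − MPS = 1 − 0.45 = 0.55.
Spending multiplier = 1/(1 − MPC) = 1/(1 − 0.55) = 1/0.45 ≈ 2.222.
Need ΔY = −¥741 trillion, so ΔG = ΔY/k = (−¥741 trillion) × 0.45 ≈ −¥333 trillion.
The government should cut government purchases by ¥333 trillion.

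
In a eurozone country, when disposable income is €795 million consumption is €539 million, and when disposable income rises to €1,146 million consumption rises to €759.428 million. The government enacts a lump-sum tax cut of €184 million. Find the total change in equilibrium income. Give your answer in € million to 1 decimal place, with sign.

+€310.6 million

MPC = ΔC/ΔYd = (759.428 − 539)/(1,146 − 795) = 220.428/351 = 0.628.
A lump-sum tax change of −€184 million shifts disposable income by +€184 million; first-round consumption changes by −c × ΔT = −0.628 × (−€184 million) = +€115.552 million.
Expenditure multiplier = 1/(1 − MPC) = 1/(1 − 0.628) = 1/0.372 ≈ 2.688.
The tax multiplier is −c × k ≈ −1.688, so ΔY = k × (−c·ΔT) = (+€115.552 million) / 0.372 ≈ +€310.6 million.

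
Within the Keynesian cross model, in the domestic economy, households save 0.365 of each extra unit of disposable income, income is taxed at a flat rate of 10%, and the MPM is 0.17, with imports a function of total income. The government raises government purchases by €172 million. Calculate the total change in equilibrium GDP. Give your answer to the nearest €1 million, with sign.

MPC = 1 − MPS = 1 − 0.365 = 0.635.
Spending multiplier = 1/(1 − c(1−t) + m) = 1/(1 − 0.635×0.9 + 0.17) = 1/0.5985 ≈ 1.671.
ΔY = k × ΔG = (+€172 million) / 0.5985 ≈ +€287 million.

+€287 million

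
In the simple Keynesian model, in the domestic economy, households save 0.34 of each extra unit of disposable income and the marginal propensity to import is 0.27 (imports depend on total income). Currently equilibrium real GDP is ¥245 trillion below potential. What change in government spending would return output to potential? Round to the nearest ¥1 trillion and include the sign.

+¥149 trillion

MPC = 1 − MPS = 1 − 0.34 = 0.66.
Spending multiplier = 1/(1 − c + m) = 1/(1 − 0.66 + 0.27) = 1/0.61 ≈ 1.639.
Need ΔY = +¥245 trillion, so ΔG = ΔY/k = (+¥245 trillion) × 0.61 ≈ +¥149 trillion.
The government should increase government spending by ¥149 trillion.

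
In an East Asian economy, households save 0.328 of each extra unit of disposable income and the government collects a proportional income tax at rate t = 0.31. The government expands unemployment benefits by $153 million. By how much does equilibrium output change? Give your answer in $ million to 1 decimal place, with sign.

MPC = 1 − MPS = 1 − 0.328 = 0.672.
The transfer change shifts disposable income by +$153 million, so first-round consumption changes by c·ΔTR = 0.672 × (+$153 million) = +$102.816 million.
Expenditure multiplier = 1/(1 − c(1−t)) = 1/(1 − 0.672×0.69) = 1/0.53632 ≈ 1.865.
The transfer multiplier is c × k ≈ 1.253, so ΔY = k × (c·ΔTR) = (+$102.816 million) / 0.53632 ≈ +$191.7 million.

+$191.7 million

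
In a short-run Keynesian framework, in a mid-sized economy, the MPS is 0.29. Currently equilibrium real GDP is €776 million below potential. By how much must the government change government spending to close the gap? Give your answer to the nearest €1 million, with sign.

+€225 million

MPC = 1 − MPS = 1 − 0.29 = 0.71.
Spending multiplier = 1/(1 − MPC) = 1/(1 − 0.71) = 1/0.29 ≈ 3.448.
Need ΔY = +€776 million, so ΔG = ΔY/k = (+€776 million) × 0.29 ≈ +€225 million.
The government should increase government spending by €225 million.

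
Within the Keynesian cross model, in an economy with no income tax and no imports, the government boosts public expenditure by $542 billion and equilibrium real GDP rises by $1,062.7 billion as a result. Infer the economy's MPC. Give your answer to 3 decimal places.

Implied spending multiplier k = ΔY/ΔG = 1,062.7/542 ≈ 1.9607.
Since k = 1/(1 − MPC), MPC = 1 − 1/k = 1 − ΔG/ΔY = 1 − 542/1,062.7 ≈ 0.490.

0.490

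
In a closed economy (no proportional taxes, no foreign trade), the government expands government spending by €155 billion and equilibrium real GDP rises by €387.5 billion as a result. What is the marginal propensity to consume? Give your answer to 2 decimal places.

Implied spending multiplier k = ΔY/ΔG = 387.5/155 = 2.5.
Since k = 1/(1 − MPC), MPC = 1 − 1/k = 1 − ΔG/ΔY = 1 − 155/387.5 = 0.60.

0.60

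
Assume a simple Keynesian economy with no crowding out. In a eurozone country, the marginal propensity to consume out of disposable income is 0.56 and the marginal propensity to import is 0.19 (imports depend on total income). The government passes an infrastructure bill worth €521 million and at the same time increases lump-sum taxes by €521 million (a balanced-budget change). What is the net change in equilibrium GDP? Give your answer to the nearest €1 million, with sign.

+€364 million

Expenditure multiplier = 1/(1 − c + m) = 1/(1 − 0.56 + 0.19) = 1/0.63 ≈ 1.587.
ΔG contributes k·ΔG = (+€521 million) / 0.63 ≈ +€827 million.
ΔT of +€521 million changes first-round spending by −c·ΔT = −€291.76 million, contributing k·(−c·ΔT) = (−€291.76 million) / 0.63 ≈ −€463.1 million.
Net ΔY = k(ΔG − c·ΔT) = (+€229.24 million) / 0.63 ≈ +€364 million.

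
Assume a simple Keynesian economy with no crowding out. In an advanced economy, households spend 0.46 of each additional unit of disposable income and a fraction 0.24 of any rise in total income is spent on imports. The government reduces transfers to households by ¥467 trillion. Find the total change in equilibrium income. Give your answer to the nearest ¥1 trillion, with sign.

−¥275 trillion

The transfer change shifts disposable income by −¥467 trillion, so first-round consumption changes by c·ΔTR = 0.46 × (−¥467 trillion) = −¥214.82 trillion.
Expenditure multiplier = 1/(1 − c + m) = 1/(1 − 0.46 + 0.24) = 1/0.78 ≈ 1.282.
The transfer multiplier is c × k ≈ 0.59, so ΔY = k × (c·ΔTR) = (−¥214.82 trillion) / 0.78 ≈ −¥275 trillion.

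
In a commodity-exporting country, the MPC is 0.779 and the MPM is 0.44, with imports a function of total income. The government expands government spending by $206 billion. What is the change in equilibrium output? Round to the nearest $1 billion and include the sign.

Expenditure multiplier = 1/(1 − c + m) = 1/(1 − 0.779 + 0.44) = 1/0.661 ≈ 1.513.
ΔY = k × ΔG = (+$206 billion) / 0.661 ≈ +$312 billion.

+$312 billion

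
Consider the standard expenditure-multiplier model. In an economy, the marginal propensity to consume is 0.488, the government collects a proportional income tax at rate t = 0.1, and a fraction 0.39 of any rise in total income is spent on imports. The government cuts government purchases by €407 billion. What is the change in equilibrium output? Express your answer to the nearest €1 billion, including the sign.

Spending multiplier = 1/(1 − c(1−t) + m) = 1/(1 − 0.488×0.9 + 0.39) = 1/0.9508 ≈ 1.052.
ΔY = k × ΔG = (−€407 billion) / 0.9508 ≈ −€428 billion.

−€428 billion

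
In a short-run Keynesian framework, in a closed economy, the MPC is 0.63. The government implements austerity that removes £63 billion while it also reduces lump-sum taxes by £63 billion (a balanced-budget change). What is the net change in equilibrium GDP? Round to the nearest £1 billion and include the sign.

Expenditure multiplier = 1/(1 − MPC) = 1/(1 − 0.63) = 1/0.37 ≈ 2.703.
ΔG contributes k·ΔG = (−£63 billion) / 0.37 ≈ −£170.3 billion.
ΔT of −£63 billion changes first-round spending by −c·ΔT = +£39.69 billion, contributing k·(−c·ΔT) = (+£39.69 billion) / 0.37 ≈ +£107.3 billion.
With ΔG = ΔT and no other leakages, the balanced-budget multiplier is 1, so ΔY = ΔG = −£63 billion.

−£63 billion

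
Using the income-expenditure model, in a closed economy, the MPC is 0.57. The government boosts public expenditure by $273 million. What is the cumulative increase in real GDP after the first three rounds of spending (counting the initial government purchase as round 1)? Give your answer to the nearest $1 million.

$517 million

Round 1 adds ΔG = $273 million; each later round is MPC = 0.57 times the previous.
After 3 rounds: 273 + 155.61 + 88.6977 = ΔG·(1 − c^3)/(1 − c) = 273 × (1 − 0.185193)/0.43 ≈ $517 million.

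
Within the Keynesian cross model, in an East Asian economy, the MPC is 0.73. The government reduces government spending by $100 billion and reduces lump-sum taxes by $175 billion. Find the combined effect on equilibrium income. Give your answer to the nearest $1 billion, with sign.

+$103 billion

Expenditure multiplier = 1/(1 − MPC) = 1/(1 − 0.73) = 1/0.27 ≈ 3.704.
ΔG contributes k·ΔG = (−$100 billion) / 0.27 ≈ −$370.4 billion.
ΔT of −$175 billion changes first-round spending by −c·ΔT = +$127.75 billion, contributing k·(−c·ΔT) = (+$127.75 billion) / 0.27 ≈ +$473.1 billion.
Net ΔY = k(ΔG − c·ΔT) = (+$27.75 billion) / 0.27 ≈ +$103 billion.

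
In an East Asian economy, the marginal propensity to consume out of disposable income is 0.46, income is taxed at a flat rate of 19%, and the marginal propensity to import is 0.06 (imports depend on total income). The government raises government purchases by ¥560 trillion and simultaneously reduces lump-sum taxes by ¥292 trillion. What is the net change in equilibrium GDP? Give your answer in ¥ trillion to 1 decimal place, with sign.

+¥1,010.1 trillion

Expenditure multiplier = 1/(1 − c(1−t) + m) = 1/(1 − 0.46×0.81 + 0.06) = 1/0.6874 ≈ 1.455.
ΔG contributes k·ΔG = (+¥560 trillion) / 0.6874 ≈ +¥814.7 trillion.
ΔT of −¥292 trillion changes first-round spending by −c·ΔT = +¥134.32 trillion, contributing k·(−c·ΔT) = (+¥134.32 trillion) / 0.6874 ≈ +¥195.4 trillion.
Net ΔY = k(ΔG − c·ΔT) = (+¥694.32 trillion) / 0.6874 ≈ +¥1,010.1 trillion.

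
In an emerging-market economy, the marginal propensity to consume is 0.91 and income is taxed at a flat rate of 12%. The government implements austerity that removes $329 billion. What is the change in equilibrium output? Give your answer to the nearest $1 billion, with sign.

−$1,652 billion

Government-spending multiplier = 1/(1 − c(1−t)) = 1/(1 − 0.91×0.88) = 1/0.1992 ≈ 5.02.
ΔY = k × ΔG = (−$329 billion) / 0.1992 ≈ −$1,652 billion.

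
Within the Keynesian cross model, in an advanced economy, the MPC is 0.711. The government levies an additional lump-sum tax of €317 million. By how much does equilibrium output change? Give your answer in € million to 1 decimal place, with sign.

−€779.9 million

A lump-sum tax change of +€317 million shifts disposable income by −€317 million; first-round consumption changes by −c × ΔT = −0.711 × (+€317 million) = −€225.387 million.
Expenditure multiplier = 1/(1 − MPC) = 1/(1 − 0.711) = 1/0.289 ≈ 3.46.
The tax multiplier is −c × k ≈ −2.46, so ΔY = k × (−c·ΔT) = (−€225.387 million) / 0.289 ≈ −€779.9 million.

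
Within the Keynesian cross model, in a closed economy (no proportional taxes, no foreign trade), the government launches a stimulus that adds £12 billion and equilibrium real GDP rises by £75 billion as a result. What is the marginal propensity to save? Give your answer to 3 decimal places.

Implied spending multiplier k = ΔY/ΔG = 75/12 = 6.25.
Since k = 1/(1 − MPC), MPC = 1 − 1/k = 1 − ΔG/ΔY = 1 − 12/75 = 0.840.
MPS = 1 − MPC = 0.160.

0.160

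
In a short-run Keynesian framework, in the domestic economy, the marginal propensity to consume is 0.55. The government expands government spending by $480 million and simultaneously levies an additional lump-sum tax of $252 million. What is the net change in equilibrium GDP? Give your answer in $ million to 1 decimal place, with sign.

+$758.7 million

Expenditure multiplier = 1/(1 − MPC) = 1/(1 − 0.55) = 1/0.45 ≈ 2.222.
ΔG contributes k·ΔG = (+$480 million) / 0.45 ≈ +$1,066.7 million.
ΔT of +$252 million changes first-round spending by −c·ΔT = −$138.6 million, contributing k·(−c·ΔT) = (−$138.6 million) / 0.45 = −$308 million.
Net ΔY = k(ΔG − c·ΔT) = (+$341.4 million) / 0.45 ≈ +$758.7 million.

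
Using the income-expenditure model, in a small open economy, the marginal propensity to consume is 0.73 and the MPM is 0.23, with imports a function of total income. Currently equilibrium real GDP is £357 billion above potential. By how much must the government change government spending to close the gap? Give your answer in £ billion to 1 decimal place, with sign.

−£178.5 billion

Spending multiplier = 1/(1 − c + m) = 1/(1 − 0.73 + 0.23) = 1/0.5 = 2.
Need ΔY = −£357 billion, so ΔG = ΔY/k = (−£357 billion) × 0.5 = −£178.5 billion.
The government should cut government spending by £178.5 billion.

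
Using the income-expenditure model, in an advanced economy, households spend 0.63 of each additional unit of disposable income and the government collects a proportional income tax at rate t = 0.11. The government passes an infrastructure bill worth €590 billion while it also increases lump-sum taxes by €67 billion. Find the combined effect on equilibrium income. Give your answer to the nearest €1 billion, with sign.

Expenditure multiplier = 1/(1 − c(1−t)) = 1/(1 − 0.63×0.89) = 1/0.4393 ≈ 2.276.
ΔG contributes k·ΔG = (+€590 billion) / 0.4393 ≈ +€1,343 billion.
ΔT of +€67 billion changes first-round spending by −c·ΔT = −€42.21 billion, contributing k·(−c·ΔT) = (−€42.21 billion) / 0.4393 ≈ −€96.1 billion.
Net ΔY = k(ΔG − c·ΔT) = (+€547.79 billion) / 0.4393 ≈ +€1,247 billion.

+€1,247 billion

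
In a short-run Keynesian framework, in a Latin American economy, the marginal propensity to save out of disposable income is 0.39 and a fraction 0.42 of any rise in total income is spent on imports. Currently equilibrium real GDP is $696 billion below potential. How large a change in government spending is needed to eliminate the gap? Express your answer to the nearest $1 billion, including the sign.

+$564 billion

MPC = 1 − MPS = 1 − 0.39 = 0.61.
Spending multiplier = 1/(1 − c + m) = 1/(1 − 0.61 + 0.42) = 1/0.81 ≈ 1.235.
Need ΔY = +$696 billion, so ΔG = ΔY/k = (+$696 billion) × 0.81 ≈ +$564 billion.
The government should increase government spending by $564 billion.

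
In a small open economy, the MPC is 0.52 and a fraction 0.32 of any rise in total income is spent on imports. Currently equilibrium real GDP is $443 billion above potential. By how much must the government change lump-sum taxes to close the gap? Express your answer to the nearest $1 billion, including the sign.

Spending multiplier = 1/(1 − c + m) = 1/(1 − 0.52 + 0.32) = 1/0.8 = 1.25.
Tax multiplier = −c·k = −0.52/0.8 = −0.65. Need ΔY = −$443 billion, so ΔT = ΔY/(−c·k) = −(−$443 billion) × 0.8 / 0.52 ≈ +$682 billion.
The government should raise lump-sum taxes by $682 billion.

+$682 billion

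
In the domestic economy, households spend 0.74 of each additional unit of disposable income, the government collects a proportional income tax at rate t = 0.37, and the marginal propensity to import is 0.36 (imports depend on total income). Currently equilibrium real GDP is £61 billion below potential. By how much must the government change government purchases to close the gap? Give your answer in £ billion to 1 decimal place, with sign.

Spending multiplier = 1/(1 − c(1−t) + m) = 1/(1 − 0.74×0.63 + 0.36) = 1/0.8938 ≈ 1.119.
Need ΔY = +£61 billion, so ΔG = ΔY/k = (+£61 billion) × 0.8938 ≈ +£54.5 billion.
The government should increase government purchases by £54.5 billion.

+£54.5 billion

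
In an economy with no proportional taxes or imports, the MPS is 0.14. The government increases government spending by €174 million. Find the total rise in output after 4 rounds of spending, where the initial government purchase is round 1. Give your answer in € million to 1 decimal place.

€563.0 million

MPC = 1 − MPS = 1 − 0.14 = 0.86.
Round 1 adds ΔG = €174 million; each later round is MPC = 0.86 times the previous.
After 4 rounds: 174 + 149.64 + 128.6904 + 110.673744 = ΔG·(1 − c^4)/(1 − c) = 174 × (1 − 0.54700816)/0.14 ≈ €563 million.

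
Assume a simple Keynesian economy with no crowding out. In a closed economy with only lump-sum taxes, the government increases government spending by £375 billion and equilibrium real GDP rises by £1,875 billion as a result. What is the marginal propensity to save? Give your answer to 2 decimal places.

0.20

Implied spending multiplier k = ΔY/ΔG = 1,875/375 = 5.
Since k = 1/(1 − MPC), MPC = 1 − 1/k = 1 − ΔG/ΔY = 1 − 375/1,875 = 0.80.
MPS = 1 − MPC = 0.20.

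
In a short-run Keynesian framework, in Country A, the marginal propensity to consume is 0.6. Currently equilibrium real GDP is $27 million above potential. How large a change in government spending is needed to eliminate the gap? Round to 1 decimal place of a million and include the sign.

−$10.8 million

Spending multiplier = 1/(1 − MPC) = 1/(1 − 0.6) = 1/0.4 = 2.5.
Need ΔY = −$27 million, so ΔG = ΔY/k = (−$27 million) × 0.4 = −$10.8 million.
The government should cut government spending by $10.8 million.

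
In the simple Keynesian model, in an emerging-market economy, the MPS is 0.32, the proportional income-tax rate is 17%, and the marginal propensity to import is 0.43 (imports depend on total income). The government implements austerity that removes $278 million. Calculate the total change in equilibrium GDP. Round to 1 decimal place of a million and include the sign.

−$321.2 million

MPC = 1 − MPS = 1 − 0.32 = 0.68.
Spending multiplier = 1/(1 − c(1−t) + m) = 1/(1 − 0.68×0.83 + 0.43) = 1/0.8656 ≈ 1.155.
ΔY = k × ΔG = (−$278 million) / 0.8656 ≈ −$321.2 million.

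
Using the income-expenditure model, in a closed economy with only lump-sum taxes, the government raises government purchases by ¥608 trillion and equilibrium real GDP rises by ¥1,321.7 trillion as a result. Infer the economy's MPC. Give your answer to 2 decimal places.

0.54

Implied spending multiplier k = ΔY/ΔG = 1,321.7/608 ≈ 2.1738.
Since k = 1/(1 − MPC), MPC = 1 − 1/k = 1 − ΔG/ΔY = 1 − 608/1,321.7 ≈ 0.54.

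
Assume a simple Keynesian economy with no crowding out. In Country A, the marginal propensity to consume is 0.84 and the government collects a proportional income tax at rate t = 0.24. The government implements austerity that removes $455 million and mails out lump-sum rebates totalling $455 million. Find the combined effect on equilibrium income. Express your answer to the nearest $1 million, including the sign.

−$201 million

Expenditure multiplier = 1/(1 − c(1−t)) = 1/(1 − 0.84×0.76) = 1/0.3616 ≈ 2.765.
ΔG contributes k·ΔG = (−$455 million) / 0.3616 ≈ −$1,258.3 million.
ΔT of −$455 million changes first-round spending by −c·ΔT = +$382.2 million, contributing k·(−c·ΔT) = (+$382.2 million) / 0.3616 ≈ +$1,057 million.
Net ΔY = k(ΔG − c·ΔT) = (−$72.8 million) / 0.3616 ≈ −$201 million.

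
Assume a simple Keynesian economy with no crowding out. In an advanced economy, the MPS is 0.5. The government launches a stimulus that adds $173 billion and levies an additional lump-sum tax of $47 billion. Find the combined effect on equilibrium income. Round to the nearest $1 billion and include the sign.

+$299 billion

MPC = 1 − MPS = 1 − 0.5 = 0.5.
Expenditure multiplier = 1/(1 − MPC) = 1/(1 − 0.5) = 1/0.5 = 2.
ΔG contributes k·ΔG = (+$173 billion) / 0.5 = +$346 billion.
ΔT of +$47 billion changes first-round spending by −c·ΔT = −$23.5 billion, contributing k·(−c·ΔT) = (−$23.5 billion) / 0.5 = −$47 billion.
Net ΔY = k(ΔG − c·ΔT) = (+$149.5 billion) / 0.5 = +$299 billion.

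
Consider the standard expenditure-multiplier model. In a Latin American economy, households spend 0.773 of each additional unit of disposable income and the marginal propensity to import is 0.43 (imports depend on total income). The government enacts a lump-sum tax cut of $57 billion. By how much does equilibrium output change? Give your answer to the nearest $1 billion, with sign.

A lump-sum tax change of −$57 billion shifts disposable income by +$57 billion; first-round consumption changes by −c × ΔT = −0.773 × (−$57 billion) = +$44.061 billion.
Expenditure multiplier = 1/(1 − c + m) = 1/(1 − 0.773 + 0.43) = 1/0.657 ≈ 1.522.
The tax multiplier is −c × k ≈ −1.177, so ΔY = k × (−c·ΔT) = (+$44.061 billion) / 0.657 ≈ +$67 billion.

+$67 billion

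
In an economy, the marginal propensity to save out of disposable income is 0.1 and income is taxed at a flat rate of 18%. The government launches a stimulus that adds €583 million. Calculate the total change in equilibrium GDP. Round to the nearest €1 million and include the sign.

MPC = 1 − MPS = 1 − 0.1 = 0.9.
Spending multiplier = 1/(1 − c(1−t)) = 1/(1 − 0.9×0.82) = 1/0.262 ≈ 3.817.
ΔY = k × ΔG = (+€583 million) / 0.262 ≈ +€2,225 million.

+€2,225 million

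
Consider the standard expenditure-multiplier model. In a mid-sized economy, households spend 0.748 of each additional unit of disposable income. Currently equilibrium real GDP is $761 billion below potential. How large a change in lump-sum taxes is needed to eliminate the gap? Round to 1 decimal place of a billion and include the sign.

−$256.4 billion

Spending multiplier = 1/(1 − MPC) = 1/(1 − 0.748) = 1/0.252 ≈ 3.968.
Tax multiplier = −c·k = −0.748/0.252 ≈ −2.968. Need ΔY = +$761 billion, so ΔT = ΔY/(−c·k) = −(+$761 billion) × 0.252 / 0.748 ≈ −$256.4 billion.
The government should cut lump-sum taxes by $256.4 billion.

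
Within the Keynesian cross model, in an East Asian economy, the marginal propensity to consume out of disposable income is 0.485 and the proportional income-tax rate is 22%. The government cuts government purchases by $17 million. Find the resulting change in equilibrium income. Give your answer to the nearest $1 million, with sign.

Spending multiplier = 1/(1 − c(1−t)) = 1/(1 − 0.485×0.78) = 1/0.6217 ≈ 1.608.
ΔY = k × ΔG = (−$17 million) / 0.6217 ≈ −$27 million.

−$27 million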